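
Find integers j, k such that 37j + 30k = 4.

Step 1: Check solvability.
gcd(37, 30) = 1
Since 1 divides 4, solutions exist.

Step 2: Apply extended Euclidean algorithm to find gcd.
We find integers such that 37*x0 + 30*y0 = 1

Step 3: Scale the particular solution.
Multiply by 4/1 = 4:
j = 52, k = -64

Step 4: Verify.
37*(52) + 30*(-64) = 4 = 4 ✓

j = 52, k = -64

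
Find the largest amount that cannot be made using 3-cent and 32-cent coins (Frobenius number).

For two coprime denominations a and b, the Frobenius number (largest value not representable as a non-negative combination) is ab - a - b.
Here gcd(3, 32) = 1, so they are coprime.
F(3, 32) = 3·32 - 3 - 32 = 96 - 35 = 61

61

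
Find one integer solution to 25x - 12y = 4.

Step 1: Check solvability.
gcd(25, 12) = 1
Since 1 divides 4, solutions exist.

Step 2: Apply extended Euclidean algorithm to find gcd.
We find integers such that 25*x0 + 12*y0 = 1

Step 3: Scale the particular solution.
Multiply by 4/1 = 4:
x = 4, y = 8

Step 4: Verify.
25*(4) - 12*(8) = 4 = 4 ✓

x = 4, y = 8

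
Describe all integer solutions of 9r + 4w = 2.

Step 1: Compute gcd(9, 4) = 1.
Since 1 divides 2, solutions exist.

Step 2: Find a particular solution using extended Euclidean algorithm.
We get r₀ = 2, w₀ = -4.
Check: 9*2 + 4*-4 = 2 = 2 ✓

Step 3: Write the general solution.
r = 2 + (4/1)t = 2 + 4t
w = -4 - (9/1)t = -4 - 9t
for any integer t.

r = 2 + 4t, w = -4 - 9t for integer t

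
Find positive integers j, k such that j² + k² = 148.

Search for j with 148 - j² a perfect square.
j = 2: 148 - 2² = 148 - 4 = 144 = 12² ✓
So j = 2, k = 12.

j = 2, k = 12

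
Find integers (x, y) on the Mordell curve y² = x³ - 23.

Try small integer x values and check whether x³ - 23 is a perfect square.
x = 3: x³ - 23 = 3³ - 23 = 27 - 23 = 4
Is 4 a perfect square? 2² = 4 ✓
So (x, y) = (3, -2) is a solution.

x = 3, y = -2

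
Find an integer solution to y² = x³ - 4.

Try small integer x values and check whether x³ - 4 is a perfect square.
x = 2: x³ - 4 = 2³ - 4 = 8 - 4 = 4
Is 4 a perfect square? 2² = 4 ✓
So (x, y) = (2, -2) is a solution.

x = 2, y = -2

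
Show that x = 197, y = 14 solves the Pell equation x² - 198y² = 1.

Compute x² = 197² = 38809
Compute 198y² = 198·14² = 198·196 = 38808
x² - 198y² = 38809 - 38808 = 1
Since this equals 1, (197, 14) is a solution.

Yes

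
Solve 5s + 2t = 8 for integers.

Step 1: Check solvability.
gcd(5, 2) = 1
Since 1 divides 8, solutions exist.

Step 2: Apply extended Euclidean algorithm to find gcd.
We find integers such that 5*x0 + 2*y0 = 1

Step 3: Scale the particular solution.
Multiply by 8/1 = 8:
s = 8, t = -16

Step 4: Verify.
5*(8) + 2*(-16) = 8 = 8 ✓

s = 8, t = -16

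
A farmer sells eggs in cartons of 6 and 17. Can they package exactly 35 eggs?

We need non-negative a, b with 6a + 17b = 35.
gcd(6, 17) = 1 divides 35.
Try a = 3: 17b = 35 - 18 = 17, so b = 1.
One way: 3 cartons of 6 and 1 cartons of 17.

Yes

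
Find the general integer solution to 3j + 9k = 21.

Step 1: Compute gcd(3, 9) = 3.
Since 3 divides 21, solutions exist.

Step 2: Find a particular solution using extended Euclidean algorithm.
We get j₀ = 7, k₀ = 0.
Check: 3*7 + 9*0 = 21 = 21 ✓

Step 3: Write the general solution.
j = 7 + (9/3)t = 7 + 3t
k = 0 - (3/3)t = 0 - 1t
for any integer t.

j = 7 + 3t, k = 0 - 1t for integer t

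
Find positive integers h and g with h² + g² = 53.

We need to find integers h, g > 0 such that h² + g² = 53.
Trying h = 2: g² = 53 - 2² = 53 - 4 = 49
g = 7
Check: 2² + 7² = 4 + 49 = 53 ✓

53 = 2² + 7²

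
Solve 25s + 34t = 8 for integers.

Step 1: Check solvability.
gcd(25, 34) = 1
Since 1 divides 8, solutions exist.

Step 2: Apply extended Euclidean algorithm to find gcd.
We find integers such that 25*x0 + 34*y0 = 1

Step 3: Scale the particular solution.
Multiply by 8/1 = 8:
s = 120, t = -88

Step 4: Verify.
25*(120) + 34*(-88) = 8 = 8 ✓

s = 120, t = -88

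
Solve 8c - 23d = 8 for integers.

Step 1: Check solvability.
gcd(8, 23) = 1
Since 1 divides 8, solutions exist.

Step 2: Apply extended Euclidean algorithm to find gcd.
We find integers such that 8*x0 + 23*y0 = 1

Step 3: Scale the particular solution.
Multiply by 8/1 = 8:
c = 24, d = 8

Step 4: Verify.
8*(24) - 23*(8) = 8 = 8 ✓

c = 24, d = 8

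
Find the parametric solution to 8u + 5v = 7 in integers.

Step 1: Compute gcd(8, 5) = 1.
Since 1 divides 7, solutions exist.

Step 2: Find a particular solution using extended Euclidean algorithm.
We get u₀ = 14, v₀ = -21.
Check: 8*14 + 5*-21 = 7 = 7 ✓

Step 3: Write the general solution.
u = 14 + (5/1)t = 14 + 5t
v = -21 - (8/1)t = -21 - 8t
for any integer t.

u = 14 + 5t, v = -21 - 8t for integer t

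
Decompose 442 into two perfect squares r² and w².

We need to find integers r, w > 0 such that r² + w² = 442.
Trying r = 1: w² = 442 - 1² = 442 - 1 = 441
w = 21
Check: 1² + 21² = 1 + 441 = 442 ✓

442 = 1² + 21²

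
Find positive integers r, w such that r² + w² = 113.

Search for r with 113 - r² a perfect square.
r = 7: 113 - 7² = 113 - 49 = 64 = 8² ✓
So r = 7, w = 8.

r = 7, w = 8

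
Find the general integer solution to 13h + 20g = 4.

Step 1: Compute gcd(13, 20) = 1.
Since 1 divides 4, solutions exist.

Step 2: Find a particular solution using extended Euclidean algorithm.
We get h₀ = -12, g₀ = 8.
Check: 13*-12 + 20*8 = 4 = 4 ✓

Step 3: Write the general solution.
h = -12 + (20/1)t = -12 + 20t
g = 8 - (13/1)t = 8 - 13t
for any integer t.

h = -12 + 20t, g = 8 - 13t for integer t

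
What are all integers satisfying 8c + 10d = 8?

Step 1: Compute gcd(8, 10) = 2.
Since 2 divides 8, solutions exist.

Step 2: Find a particular solution using extended Euclidean algorithm.
We get c₀ = -4, d₀ = 4.
Check: 8*-4 + 10*4 = 8 = 8 ✓

Step 3: Write the general solution.
c = -4 + (10/2)t = -4 + 5t
d = 4 - (8/2)t = 4 - 4t
for any integer t.

c = -4 + 5t, d = 4 - 4t for integer t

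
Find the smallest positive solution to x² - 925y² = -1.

We need x² = 925y² - 1. Try successive y:
y = 1: x² = 925·1² - 1 = 924, not a perfect square
y = 2: x² = 925·2² - 1 = 3699, not a perfect square
y = 3: x² = 925·3² - 1 = 8324, not a perfect square
...
y = 29: x² = 925·29² - 1 = 777924 = 882² ✓
Check: 882² - 925·29² = 777924 - 777925 = -1 ✓

x = 882, y = 29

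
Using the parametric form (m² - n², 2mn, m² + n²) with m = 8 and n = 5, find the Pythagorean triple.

a = m² - n² = 8² - 5² = 64 - 25 = 39
b = 2mn = 2·8·5 = 80
c = m² + n² = 64 + 25 = 89
Verify: 39² + 80² = 1521 + 6400 = 7921 = 89² ✓

(39, 80, 89)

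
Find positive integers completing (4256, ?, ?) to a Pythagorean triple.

We need the other leg and hypotenuse such that 4256² + x² = c².
Take x = 735, c = 4319: 4256² + 735² = 18113536 + 540225 = 18653761 = 4319² ✓
Triple: (735, 4256, 4319)

(735, 4256, 4319)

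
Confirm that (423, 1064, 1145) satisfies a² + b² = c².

Compute a² + b² = 423² + 1064² = 178929 + 1132096 = 1311025
Compute c² = 1145² = 1311025
Since 1311025 = 1311025, confirmed.

Yes, it is a Pythagorean triple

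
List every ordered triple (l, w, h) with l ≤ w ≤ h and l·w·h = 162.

Iterate l from 1 to ⌊162^(1/3)⌋. For each l dividing 162, iterate w ≥ l with w dividing 162/l, and set h = 162/(l·w).
Triples found (9): (1×1×162), (1×2×81), (1×3×54), (1×6×27), (1×9×18), (2×3×27), (2×9×9), (3×3×18), (3×6×9)

(1×1×162), (1×2×81), (1×3×54), (1×6×27), (1×9×18), (2×3×27), (2×9×9), (3×3×18), (3×6×9)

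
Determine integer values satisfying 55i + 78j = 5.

Step 1: Check solvability.
gcd(55, 78) = 1
Since 1 divides 5, solutions exist.

Step 2: Apply extended Euclidean algorithm to find gcd.
We find integers such that 55*x0 + 78*y0 = 1

Step 3: Scale the particular solution.
Multiply by 5/1 = 5:
i = -85, j = 60

Step 4: Verify.
55*(-85) + 78*(60) = 5 = 5 ✓

i = -85, j = 60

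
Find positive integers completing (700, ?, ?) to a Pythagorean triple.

We need the other leg and hypotenuse such that 700² + x² = c².
Take x = 429, c = 821: 700² + 429² = 490000 + 184041 = 674041 = 821² ✓
Triple: (429, 700, 821)

(429, 700, 821)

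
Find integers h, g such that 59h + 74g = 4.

Step 1: Check solvability.
gcd(59, 74) = 1
Since 1 divides 4, solutions exist.

Step 2: Apply extended Euclidean algorithm to find gcd.
We find integers such that 59*x0 + 74*y0 = 1

Step 3: Scale the particular solution.
Multiply by 4/1 = 4:
h = -20, g = 16

Step 4: Verify.
59*(-20) + 74*(16) = 4 = 4 ✓

h = -20, g = 16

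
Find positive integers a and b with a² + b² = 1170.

We need to find integers a, b > 0 such that a² + b² = 1170.
Trying a = 9: b² = 1170 - 9² = 1170 - 81 = 1089
b = 33
Check: 9² + 33² = 81 + 1089 = 1170 ✓

1170 = 9² + 33²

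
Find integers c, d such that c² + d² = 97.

We need to find integers c, d > 0 such that c² + d² = 97.
Trying c = 4: d² = 97 - 4² = 97 - 16 = 81
d = 9
Check: 4² + 9² = 16 + 81 = 97 ✓

97 = 4² + 9²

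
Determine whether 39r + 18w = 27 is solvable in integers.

Step 1: Compute gcd(39, 18).
gcd(39, 18) = 3

Step 2: Check divisibility.
Does 3 divide 27? 27 = 3 x 9, so yes.

By the theorem on linear Diophantine equations, 39r + 18w = 27 has integer solutions if and only if gcd(39, 18) divides 27. Since 3 | 27, solutions exist.

Yes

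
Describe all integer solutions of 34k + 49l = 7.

Step 1: Compute gcd(34, 49) = 1.
Since 1 divides 7, solutions exist.

Step 2: Find a particular solution using extended Euclidean algorithm.
We get k₀ = 91, l₀ = -63.
Check: 34*91 + 49*-63 = 7 = 7 ✓

Step 3: Write the general solution.
k = 91 + (49/1)t = 91 + 49t
l = -63 - (34/1)t = -63 - 34t
for any integer t.

k = 91 + 49t, l = -63 - 34t for integer t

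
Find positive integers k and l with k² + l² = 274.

We need to find integers k, l > 0 such that k² + l² = 274.
Trying k = 7: l² = 274 - 7² = 274 - 49 = 225
l = 15
Check: 7² + 15² = 49 + 225 = 274 ✓

274 = 7² + 15²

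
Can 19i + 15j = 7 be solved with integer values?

Step 1: Compute gcd(19, 15).
gcd(19, 15) = 1

Step 2: Check divisibility.
Does 1 divide 7? 7 = 1 x 7, so yes.

By the theorem on linear Diophantine equations, 19i + 15j = 7 has integer solutions if and only if gcd(19, 15) divides 7. Since 1 | 7, solutions exist.

Yes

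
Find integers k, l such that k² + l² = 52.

We need to find integers k, l > 0 such that k² + l² = 52.
Trying k = 4: l² = 52 - 4² = 52 - 16 = 36
l = 6
Check: 4² + 6² = 16 + 36 = 52 ✓

52 = 4² + 6²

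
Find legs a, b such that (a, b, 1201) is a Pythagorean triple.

We need a² + b² = 1201² = 1442401.
Trying: 49² + 1200² = 2401 + 1440000 = 1442401 ✓

(49, 1200, 1201)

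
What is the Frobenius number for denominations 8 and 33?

For two coprime denominations a and b, the Frobenius number (largest value not representable as a non-negative combination) is ab - a - b.
Here gcd(8, 33) = 1, so they are coprime.
F(8, 33) = 8·33 - 8 - 33 = 264 - 41 = 223

223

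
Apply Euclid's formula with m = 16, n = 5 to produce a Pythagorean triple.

a = m² - n² = 16² - 5² = 256 - 25 = 231
b = 2mn = 2·16·5 = 160
c = m² + n² = 256 + 25 = 281
Verify: 231² + 160² = 53361 + 25600 = 78961 = 281² ✓

(231, 160, 281)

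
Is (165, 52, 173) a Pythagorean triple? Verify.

Compute a² + b² = 165² + 52² = 27225 + 2704 = 29929
Compute c² = 173² = 29929
Since 29929 = 29929, confirmed.

Yes, it is a Pythagorean triple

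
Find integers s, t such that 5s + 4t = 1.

Step 1: Check solvability.
gcd(5, 4) = 1
Since 1 divides 1, solutions exist.

Step 2: Apply extended Euclidean algorithm to find gcd.
We find integers such that 5*x0 + 4*y0 = 1

Step 3: Scale the particular solution.
Multiply by 1/1 = 1:
s = 1, t = -1

Step 4: Verify.
5*(1) + 4*(-1) = 1 = 1 ✓

s = 1, t = -1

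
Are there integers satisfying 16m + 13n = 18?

Step 1: Compute gcd(16, 13).
gcd(16, 13) = 1

Step 2: Check divisibility.
Does 1 divide 18? 18 = 1 x 18, so yes.

By the theorem on linear Diophantine equations, 16m + 13n = 18 has integer solutions if and only if gcd(16, 13) divides 18. Since 1 | 18, solutions exist.

Yes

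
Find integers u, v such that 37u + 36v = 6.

Step 1: Check solvability.
gcd(37, 36) = 1
Since 1 divides 6, solutions exist.

Step 2: Apply extended Euclidean algorithm to find gcd.
We find integers such that 37*x0 + 36*y0 = 1

Step 3: Scale the particular solution.
Multiply by 6/1 = 6:
u = 6, v = -6

Step 4: Verify.
37*(6) + 36*(-6) = 6 = 6 ✓

u = 6, v = -6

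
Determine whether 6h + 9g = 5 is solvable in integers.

Step 1: Compute gcd(6, 9).
gcd(6, 9) = 3

Step 2: Check divisibility.
Does 3 divide 5? 5 = 3 x 1 + 2, so no.

By the theorem on linear Diophantine equations, 6h + 9g = 5 has integer solutions if and only if gcd(6, 9) divides 5. Since 3 does not divide 5, no solutions exist.

No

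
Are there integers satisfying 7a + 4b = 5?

Step 1: Compute gcd(7, 4).
gcd(7, 4) = 1

Step 2: Check divisibility.
Does 1 divide 5? 5 = 1 x 5, so yes.

By the theorem on linear Diophantine equations, 7a + 4b = 5 has integer solutions if and only if gcd(7, 4) divides 5. Since 1 | 5, solutions exist.

Yes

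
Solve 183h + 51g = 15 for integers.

Step 1: Check solvability.
gcd(183, 51) = 3
Since 3 divides 15, solutions exist.

Step 2: Apply extended Euclidean algorithm to find gcd.
We find integers such that 183*x0 + 51*y0 = 3

Step 3: Scale the particular solution.
Multiply by 15/3 = 5:
h = -25, g = 90

Step 4: Verify.
183*(-25) + 51*(90) = 15 = 15 ✓

h = -25, g = 90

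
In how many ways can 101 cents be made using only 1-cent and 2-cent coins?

We need non-negative integers (x, y) with 1x + 2y = 101.
For each x from 0 to 101, check if (101 - 1x) is a non-negative multiple of 2.
Solutions (x, y): (1,50), (3,49), (5,48), (7,47), ...
Count: 51

51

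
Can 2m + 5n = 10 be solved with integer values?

Step 1: Compute gcd(2, 5).
gcd(2, 5) = 1

Step 2: Check divisibility.
Does 1 divide 10? 10 = 1 x 10, so yes.

By the theorem on linear Diophantine equations, 2m + 5n = 10 has integer solutions if and only if gcd(2, 5) divides 10. Since 1 | 10, solutions exist.

Yes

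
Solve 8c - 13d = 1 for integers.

Step 1: Check solvability.
gcd(8, 13) = 1
Since 1 divides 1, solutions exist.

Step 2: Apply extended Euclidean algorithm to find gcd.
We find integers such that 8*x0 + 13*y0 = 1

Step 3: Scale the particular solution.
Multiply by 1/1 = 1:
c = 5, d = 3

Step 4: Verify.
8*(5) - 13*(3) = 1 = 1 ✓

c = 5, d = 3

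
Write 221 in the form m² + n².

We need to find integers m, n > 0 such that m² + n² = 221.
Trying m = 5: n² = 221 - 5² = 221 - 25 = 196
n = 14
Check: 5² + 14² = 25 + 196 = 221 ✓

221 = 5² + 14²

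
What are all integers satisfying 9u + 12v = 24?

Step 1: Compute gcd(9, 12) = 3.
Since 3 divides 24, solutions exist.

Step 2: Find a particular solution using extended Euclidean algorithm.
We get u₀ = -8, v₀ = 8.
Check: 9*-8 + 12*8 = 24 = 24 ✓

Step 3: Write the general solution.
u = -8 + (12/3)t = -8 + 4t
v = 8 - (9/3)t = 8 - 3t
for any integer t.

u = -8 + 4t, v = 8 - 3t for integer t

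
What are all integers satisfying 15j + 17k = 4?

Step 1: Compute gcd(15, 17) = 1.
Since 1 divides 4, solutions exist.

Step 2: Find a particular solution using extended Euclidean algorithm.
We get j₀ = 32, k₀ = -28.
Check: 15*32 + 17*-28 = 4 = 4 ✓

Step 3: Write the general solution.
j = 32 + (17/1)t = 32 + 17t
k = -28 - (15/1)t = -28 - 15t
for any integer t.

j = 32 + 17t, k = -28 - 15t for integer t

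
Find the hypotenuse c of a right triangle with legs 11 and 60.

c² = a² + b² = 11² + 60² = 121 + 3600 = 3721
c = 61

61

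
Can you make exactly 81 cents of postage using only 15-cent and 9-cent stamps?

We need non-negative x, y with 15x + 9y = 81.
gcd(15, 9) = 3 divides 81, so integer solutions exist.
Search for a non-negative one: x = 0 gives 9y = 81 - 0 = 81, so y = 9.
Check: 15·0 + 9·9 = 81 ✓

Yes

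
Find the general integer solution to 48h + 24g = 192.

Step 1: Compute gcd(48, 24) = 24.
Since 24 divides 192, solutions exist.

Step 2: Find a particular solution using extended Euclidean algorithm.
We get h₀ = 0, g₀ = 8.
Check: 48*0 + 24*8 = 192 = 192 ✓

Step 3: Write the general solution.
h = 0 + (24/24)t = 0 + 1t
g = 8 - (48/24)t = 8 - 2t
for any integer t.

h = 0 + 1t, g = 8 - 2t for integer t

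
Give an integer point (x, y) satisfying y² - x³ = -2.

Try small integer x values and check whether x³ - 2 is a perfect square.
x = 3: x³ - 2 = 3³ - 2 = 27 - 2 = 25
Is 25 a perfect square? 5² = 25 ✓
So (x, y) = (3, -5) is a solution.

x = 3, y = -5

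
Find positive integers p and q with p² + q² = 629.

We need to find integers p, q > 0 such that p² + q² = 629.
Trying p = 2: q² = 629 - 2² = 629 - 4 = 625
q = 25
Check: 2² + 25² = 4 + 625 = 629 ✓

629 = 2² + 25²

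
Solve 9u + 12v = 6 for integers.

Step 1: Check solvability.
gcd(9, 12) = 3
Since 3 divides 6, solutions exist.

Step 2: Apply extended Euclidean algorithm to find gcd.
We find integers such that 9*x0 + 12*y0 = 3

Step 3: Scale the particular solution.
Multiply by 6/3 = 2:
u = -2, v = 2

Step 4: Verify.
9*(-2) + 12*(2) = 6 = 6 ✓

u = -2, v = 2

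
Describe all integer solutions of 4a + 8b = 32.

Step 1: Compute gcd(4, 8) = 4.
Since 4 divides 32, solutions exist.

Step 2: Find a particular solution using extended Euclidean algorithm.
We get a₀ = 8, b₀ = 0.
Check: 4*8 + 8*0 = 32 = 32 ✓

Step 3: Write the general solution.
a = 8 + (8/4)t = 8 + 2t
b = 0 - (4/4)t = 0 - 1t
for any integer t.

a = 8 + 2t, b = 0 - 1t for integer t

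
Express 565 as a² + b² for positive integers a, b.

We need to find integers a, b > 0 such that a² + b² = 565.
Trying a = 6: b² = 565 - 6² = 565 - 36 = 529
b = 23
Check: 6² + 23² = 36 + 529 = 565 ✓

565 = 6² + 23²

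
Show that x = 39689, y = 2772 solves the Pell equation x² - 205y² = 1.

Compute x² = 39689² = 1575216721
Compute 205y² = 205·2772² = 205·7683984 = 1575216720
x² - 205y² = 1575216721 - 1575216720 = 1
Since this equals 1, (39689, 2772) is a solution.

Yes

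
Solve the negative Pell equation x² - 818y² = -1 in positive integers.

We need x² = 818y² - 1. Try successive y:
y = 1: x² = 818·1² - 1 = 817, not a perfect square
y = 2: x² = 818·2² - 1 = 3271, not a perfect square
y = 3: x² = 818·3² - 1 = 7361, not a perfect square
...
y = 5: x² = 818·5² - 1 = 20449 = 143² ✓
Check: 143² - 818·5² = 20449 - 20450 = -1 ✓

x = 143, y = 5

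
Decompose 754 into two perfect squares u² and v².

We need to find integers u, v > 0 such that u² + v² = 754.
Trying u = 5: v² = 754 - 5² = 754 - 25 = 729
v = 27
Check: 5² + 27² = 25 + 729 = 754 ✓

754 = 5² + 27²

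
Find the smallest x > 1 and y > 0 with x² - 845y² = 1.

We seek the smallest positive integers (x, y) with x² - 845y² = 1, i.e., x² = 845y² + 1.
Try successive y values:
y = 1: x² = 845·1² + 1 = 846, not a perfect square
y = 2: x² = 845·2² + 1 = 3381, not a perfect square
y = 3: x² = 845·3² + 1 = 7606, not a perfect square
... continuing the search (or via continued fractions) ...
y = 10304396: x² = 845·10304396² + 1 = 89722587501469521, x = 299537289 ✓

Verify: 299537289² - 845·10304396² = 89722587501469521 - 89722587501469520 = 1 ✓

x = 299537289, y = 10304396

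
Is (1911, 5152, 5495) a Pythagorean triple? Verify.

Compute a² + b² = 1911² + 5152² = 3651921 + 26543104 = 30195025
Compute c² = 5495² = 30195025
Since 30195025 = 30195025, confirmed.

Yes, it is a Pythagorean triple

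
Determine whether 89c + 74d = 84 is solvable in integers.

Step 1: Compute gcd(89, 74).
gcd(89, 74) = 1

Step 2: Check divisibility.
Does 1 divide 84? 84 = 1 x 84, so yes.

By the theorem on linear Diophantine equations, 89c + 74d = 84 has integer solutions if and only if gcd(89, 74) divides 84. Since 1 | 84, solutions exist.

Yes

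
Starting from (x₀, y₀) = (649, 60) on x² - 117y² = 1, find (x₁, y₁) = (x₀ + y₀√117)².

Solutions to x² - Dy² = 1 are generated by powers of (x₀ + y₀√D).
The next solution satisfies x₁ + y₁√117 = (x₀ + y₀√117)², giving:
x₁ = x₀² + 117y₀² = 649² + 117·60² = 421201 + 421200 = 842401
y₁ = 2x₀y₀ = 2·649·60 = 77880

Verify: 842401² - 117·77880² = 709639444801 - 709639444800 = 1 ✓

x = 842401, y = 77880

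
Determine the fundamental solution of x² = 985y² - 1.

We need x² = 985y² - 1. Try successive y:
y = 1: x² = 985·1² - 1 = 984, not a perfect square
y = 2: x² = 985·2² - 1 = 3939, not a perfect square
y = 3: x² = 985·3² - 1 = 8864, not a perfect square
...
y = 13: x² = 985·13² - 1 = 166464 = 408² ✓
Check: 408² - 985·13² = 166464 - 166465 = -1 ✓

x = 408, y = 13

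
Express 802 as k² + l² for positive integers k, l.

We need to find integers k, l > 0 such that k² + l² = 802.
Trying k = 19: l² = 802 - 19² = 802 - 361 = 441
l = 21
Check: 19² + 21² = 361 + 441 = 802 ✓

802 = 19² + 21²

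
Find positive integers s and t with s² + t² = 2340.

We need to find integers s, t > 0 such that s² + t² = 2340.
Trying s = 6: t² = 2340 - 6² = 2340 - 36 = 2304
t = 48
Check: 6² + 48² = 36 + 2304 = 2340 ✓

2340 = 6² + 48²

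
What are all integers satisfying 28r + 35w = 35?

Step 1: Compute gcd(28, 35) = 7.
Since 7 divides 35, solutions exist.

Step 2: Find a particular solution using extended Euclidean algorithm.
We get r₀ = -5, w₀ = 5.
Check: 28*-5 + 35*5 = 35 = 35 ✓

Step 3: Write the general solution.
r = -5 + (35/7)t = -5 + 5t
w = 5 - (28/7)t = 5 - 4t
for any integer t.

r = -5 + 5t, w = 5 - 4t for integer t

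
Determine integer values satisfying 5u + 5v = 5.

Step 1: Check solvability.
gcd(5, 5) = 5
Since 5 divides 5, solutions exist.

Step 2: Apply extended Euclidean algorithm to find gcd.
We find integers such that 5*x0 + 5*y0 = 5

Step 3: Scale the particular solution.
Multiply by 5/5 = 1:
u = 0, v = 1

Step 4: Verify.
5*(0) + 5*(1) = 5 = 5 ✓

u = 0, v = 1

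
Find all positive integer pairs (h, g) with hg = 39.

The positive divisors of 39 are: 1, 3, 13, 39.
Each divisor d gives the pair (d, 39/d):
(1, 39), (3, 13), (13, 3), (39, 1)

(1, 39), (3, 13), (13, 3), (39, 1)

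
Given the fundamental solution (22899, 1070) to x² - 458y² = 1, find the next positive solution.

Solutions to x² - Dy² = 1 are generated by powers of (x₀ + y₀√D).
The next solution satisfies x₁ + y₁√458 = (x₀ + y₀√458)², giving:
x₁ = x₀² + 458y₀² = 22899² + 458·1070² = 524364201 + 524364200 = 1048728401
y₁ = 2x₀y₀ = 2·22899·1070 = 49003860

Verify: 1048728401² - 458·49003860² = 1099831259064016801 - 1099831259064016800 = 1 ✓

x = 1048728401, y = 49003860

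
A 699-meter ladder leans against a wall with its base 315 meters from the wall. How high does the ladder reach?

The ladder, wall, and ground form a right triangle with hypotenuse 699 and one leg 315.
By the Pythagorean theorem: h² = 699² - 315² = 488601 - 99225 = 389376
h = √389376 = 624 meters

624 meters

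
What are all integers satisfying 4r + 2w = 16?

Step 1: Compute gcd(4, 2) = 2.
Since 2 divides 16, solutions exist.

Step 2: Find a particular solution using extended Euclidean algorithm.
We get r₀ = 0, w₀ = 8.
Check: 4*0 + 2*8 = 16 = 16 ✓

Step 3: Write the general solution.
r = 0 + (2/2)t = 0 + 1t
w = 8 - (4/2)t = 8 - 2t
for any integer t.

r = 0 + 1t, w = 8 - 2t for integer t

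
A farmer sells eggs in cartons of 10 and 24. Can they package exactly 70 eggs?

We need non-negative a, b with 10a + 24b = 70.
gcd(10, 24) = 2 divides 70.
Try a = 7: 24b = 70 - 70 = 0, so b = 0.
One way: 7 cartons of 10 and 0 cartons of 24.

Yes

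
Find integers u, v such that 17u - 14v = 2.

Step 1: Check solvability.
gcd(17, 14) = 1
Since 1 divides 2, solutions exist.

Step 2: Apply extended Euclidean algorithm to find gcd.
We find integers such that 17*x0 + 14*y0 = 1

Step 3: Scale the particular solution.
Multiply by 2/1 = 2:
u = 10, v = 12

Step 4: Verify.
17*(10) - 14*(12) = 2 = 2 ✓

u = 10, v = 12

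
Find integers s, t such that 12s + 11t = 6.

Step 1: Check solvability.
gcd(12, 11) = 1
Since 1 divides 6, solutions exist.

Step 2: Apply extended Euclidean algorithm to find gcd.
We find integers such that 12*x0 + 11*y0 = 1

Step 3: Scale the particular solution.
Multiply by 6/1 = 6:
s = 6, t = -6

Step 4: Verify.
12*(6) + 11*(-6) = 6 = 6 ✓

s = 6, t = -6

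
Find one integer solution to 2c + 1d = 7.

Step 1: Check solvability.
gcd(2, 1) = 1
Since 1 divides 7, solutions exist.

Step 2: Apply extended Euclidean algorithm to find gcd.
We find integers such that 2*x0 + 1*y0 = 1

Step 3: Scale the particular solution.
Multiply by 7/1 = 7:
c = 0, d = 7

Step 4: Verify.
2*(0) + 1*(7) = 7 = 7 ✓

c = 0, d = 7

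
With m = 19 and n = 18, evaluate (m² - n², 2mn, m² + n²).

a = m² - n² = 361 - 324 = 37
b = 2mn = 2·19·18 = 684
c = m² + n² = 361 + 324 = 685
Verify: 37² + 684² = 1369 + 467856 = 469225 = 685² ✓

(37, 684, 685)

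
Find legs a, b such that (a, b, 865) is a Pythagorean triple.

We need a² + b² = 865² = 748225.
Trying: 703² + 504² = 494209 + 254016 = 748225 ✓

(703, 504, 865)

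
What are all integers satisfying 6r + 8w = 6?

Step 1: Compute gcd(6, 8) = 2.
Since 2 divides 6, solutions exist.

Step 2: Find a particular solution using extended Euclidean algorithm.
We get r₀ = -3, w₀ = 3.
Check: 6*-3 + 8*3 = 6 = 6 ✓

Step 3: Write the general solution.
r = -3 + (8/2)t = -3 + 4t
w = 3 - (6/2)t = 3 - 3t
for any integer t.

r = -3 + 4t, w = 3 - 3t for integer t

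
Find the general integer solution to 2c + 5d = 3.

Step 1: Compute gcd(2, 5) = 1.
Since 1 divides 3, solutions exist.

Step 2: Find a particular solution using extended Euclidean algorithm.
We get c₀ = -6, d₀ = 3.
Check: 2*-6 + 5*3 = 3 = 3 ✓

Step 3: Write the general solution.
c = -6 + (5/1)t = -6 + 5t
d = 3 - (2/1)t = 3 - 2t
for any integer t.

c = -6 + 5t, d = 3 - 2t for integer t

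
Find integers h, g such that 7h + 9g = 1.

Step 1: Check solvability.
gcd(7, 9) = 1
Since 1 divides 1, solutions exist.

Step 2: Apply extended Euclidean algorithm to find gcd.
We find integers such that 7*x0 + 9*y0 = 1

Step 3: Scale the particular solution.
Multiply by 1/1 = 1:
h = 4, g = -3

Step 4: Verify.
7*(4) + 9*(-3) = 1 = 1 ✓

h = 4, g = -3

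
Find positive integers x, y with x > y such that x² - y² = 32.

Factor: x² - y² = (x+y)(x-y) = 32.
We need two factors of 32 with the same parity.
Use x+y = 16 and x-y = 2 (product 16·2 = 32).
Adding: 2x = 18, so x = 9.
Subtracting: 2y = 14, so y = 7.
Check: 9² - 7² = 81 - 49 = 32 ✓

x = 9, y = 7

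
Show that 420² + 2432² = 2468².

Compute a² + b²:
420² + 2432² = 176400 + 5914624 = 6091024
Compute c²:
2468² = 6091024
Since 6091024 = 6091024, it is a Pythagorean triple.

Yes, it is a Pythagorean triple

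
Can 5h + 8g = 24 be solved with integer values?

Step 1: Compute gcd(5, 8).
gcd(5, 8) = 1

Step 2: Check divisibility.
Does 1 divide 24? 24 = 1 x 24, so yes.

By the theorem on linear Diophantine equations, 5h + 8g = 24 has integer solutions if and only if gcd(5, 8) divides 24. Since 1 | 24, solutions exist.

Yes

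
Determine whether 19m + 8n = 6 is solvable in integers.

Step 1: Compute gcd(19, 8).
gcd(19, 8) = 1

Step 2: Check divisibility.
Does 1 divide 6? 6 = 1 x 6, so yes.

By the theorem on linear Diophantine equations, 19m + 8n = 6 has integer solutions if and only if gcd(19, 8) divides 6. Since 1 | 6, solutions exist.

Yes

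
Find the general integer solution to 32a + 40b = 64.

Step 1: Compute gcd(32, 40) = 8.
Since 8 divides 64, solutions exist.

Step 2: Find a particular solution using extended Euclidean algorithm.
We get a₀ = -8, b₀ = 8.
Check: 32*-8 + 40*8 = 64 = 64 ✓

Step 3: Write the general solution.
a = -8 + (40/8)t = -8 + 5t
b = 8 - (32/8)t = 8 - 4t
for any integer t.

a = -8 + 5t, b = 8 - 4t for integer t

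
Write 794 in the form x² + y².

We need to find integers x, y > 0 such that x² + y² = 794.
Trying x = 13: y² = 794 - 13² = 794 - 169 = 625
y = 25
Check: 13² + 25² = 169 + 625 = 794 ✓

794 = 13² + 25²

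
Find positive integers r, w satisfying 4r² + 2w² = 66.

Try small values of r and check whether (66 - 4r²)/2 is a perfect square.
r = 2: 4·2² = 16, so 2w² = 66 - 16 = 50, giving w² = 25, w = 5.
Check: 4·2² + 2·5² = 16 + 50 = 66 ✓

r = 2, w = 5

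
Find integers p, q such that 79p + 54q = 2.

Step 1: Check solvability.
gcd(79, 54) = 1
Since 1 divides 2, solutions exist.

Step 2: Apply extended Euclidean algorithm to find gcd.
We find integers such that 79*x0 + 54*y0 = 1

Step 3: Scale the particular solution.
Multiply by 2/1 = 2:
p = 26, q = -38

Step 4: Verify.
79*(26) + 54*(-38) = 2 = 2 ✓

p = 26, q = -38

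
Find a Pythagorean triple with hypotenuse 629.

We need a² + b² = 629² = 395641.
Trying: 621² + 100² = 385641 + 10000 = 395641 ✓

(621, 100, 629)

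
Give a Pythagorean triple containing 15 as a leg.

We need the other leg and hypotenuse such that 15² + x² = c².
Take x = 8, c = 17: 15² + 8² = 225 + 64 = 289 = 17² ✓
Triple: (15, 8, 17)

(15, 8, 17)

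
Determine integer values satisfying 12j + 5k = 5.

Step 1: Check solvability.
gcd(12, 5) = 1
Since 1 divides 5, solutions exist.

Step 2: Apply extended Euclidean algorithm to find gcd.
We find integers such that 12*x0 + 5*y0 = 1

Step 3: Scale the particular solution.
Multiply by 5/1 = 5:
j = -10, k = 25

Step 4: Verify.
12*(-10) + 5*(25) = 5 = 5 ✓

j = -10, k = 25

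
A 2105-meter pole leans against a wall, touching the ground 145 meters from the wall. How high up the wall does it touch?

The ladder, wall, and ground form a right triangle with hypotenuse 2105 and one leg 145.
By the Pythagorean theorem: h² = 2105² - 145² = 4431025 - 21025 = 4410000
h = √4410000 = 2100 meters

2100 meters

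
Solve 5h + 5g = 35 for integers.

Step 1: Check solvability.
gcd(5, 5) = 5
Since 5 divides 35, solutions exist.

Step 2: Apply extended Euclidean algorithm to find gcd.
We find integers such that 5*x0 + 5*y0 = 5

Step 3: Scale the particular solution.
Multiply by 35/5 = 7:
h = 0, g = 7

Step 4: Verify.
5*(0) + 5*(7) = 35 = 35 ✓

h = 0, g = 7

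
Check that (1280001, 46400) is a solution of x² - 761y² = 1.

Compute x² = 1280001² = 1638402560001
Compute 761y² = 761·46400² = 761·2152960000 = 1638402560000
x² - 761y² = 1638402560001 - 1638402560000 = 1
Since this equals 1, (1280001, 46400) is a solution.

Yes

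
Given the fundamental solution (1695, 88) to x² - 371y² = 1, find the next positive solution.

Solutions to x² - Dy² = 1 are generated by powers of (x₀ + y₀√D).
The next solution satisfies x₁ + y₁√371 = (x₀ + y₀√371)², giving:
x₁ = x₀² + 371y₀² = 1695² + 371·88² = 2873025 + 2873024 = 5746049
y₁ = 2x₀y₀ = 2·1695·88 = 298320

Verify: 5746049² - 371·298320² = 33017079110401 - 33017079110400 = 1 ✓

x = 5746049, y = 298320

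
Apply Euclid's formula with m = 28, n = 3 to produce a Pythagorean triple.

a = m² - n² = 28² - 3² = 784 - 9 = 775
b = 2mn = 2·28·3 = 168
c = m² + n² = 784 + 9 = 793
Verify: 775² + 168² = 600625 + 28224 = 628849 = 793² ✓

(775, 168, 793)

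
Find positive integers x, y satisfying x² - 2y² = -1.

We need x² = 2y² - 1. Try successive y:
y = 1: x² = 2·1² - 1 = 1 = 1² ✓
Check: 1² - 2·1² = 1 - 2 = -1 ✓

x = 1, y = 1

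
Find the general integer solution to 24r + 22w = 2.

Step 1: Compute gcd(24, 22) = 2.
Since 2 divides 2, solutions exist.

Step 2: Find a particular solution using extended Euclidean algorithm.
We get r₀ = 1, w₀ = -1.
Check: 24*1 + 22*-1 = 2 = 2 ✓

Step 3: Write the general solution.
r = 1 + (22/2)t = 1 + 11t
w = -1 - (24/2)t = -1 - 12t
for any integer t.

r = 1 + 11t, w = -1 - 12t for integer t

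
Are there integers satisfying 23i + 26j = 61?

Step 1: Compute gcd(23, 26).
gcd(23, 26) = 1

Step 2: Check divisibility.
Does 1 divide 61? 61 = 1 x 61, so yes.

By the theorem on linear Diophantine equations, 23i + 26j = 61 has integer solutions if and only if gcd(23, 26) divides 61. Since 1 | 61, solutions exist.

Yes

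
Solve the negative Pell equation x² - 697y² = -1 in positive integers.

We need x² = 697y² - 1. Try successive y:
y = 1: x² = 697·1² - 1 = 696, not a perfect square
y = 2: x² = 697·2² - 1 = 2787, not a perfect square
y = 3: x² = 697·3² - 1 = 6272, not a perfect square
...
y = 5: x² = 697·5² - 1 = 17424 = 132² ✓
Check: 132² - 697·5² = 17424 - 17425 = -1 ✓

x = 132, y = 5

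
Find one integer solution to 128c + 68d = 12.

Step 1: Check solvability.
gcd(128, 68) = 4
Since 4 divides 12, solutions exist.

Step 2: Apply extended Euclidean algorithm to find gcd.
We find integers such that 128*x0 + 68*y0 = 4

Step 3: Scale the particular solution.
Multiply by 12/4 = 3:
c = 24, d = -45

Step 4: Verify.
128*(24) + 68*(-45) = 12 = 12 ✓

c = 24, d = -45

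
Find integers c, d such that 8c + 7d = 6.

Step 1: Check solvability.
gcd(8, 7) = 1
Since 1 divides 6, solutions exist.

Step 2: Apply extended Euclidean algorithm to find gcd.
We find integers such that 8*x0 + 7*y0 = 1

Step 3: Scale the particular solution.
Multiply by 6/1 = 6:
c = 6, d = -6

Step 4: Verify.
8*(6) + 7*(-6) = 6 = 6 ✓

c = 6, d = -6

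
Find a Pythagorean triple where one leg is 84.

We need the other leg and hypotenuse such that 84² + x² = c².
Take x = 437, c = 445: 84² + 437² = 7056 + 190969 = 198025 = 445² ✓
Triple: (437, 84, 445)

(437, 84, 445)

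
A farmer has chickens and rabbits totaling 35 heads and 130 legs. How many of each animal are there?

Let c = chickens, r = rabbits.
Heads: c + r = 35
Legs: 2c + 4r = 130
From the first equation, c = 35 - r. Substitute:
2(35 - r) + 4r = 130
70 + 2r = 130
r = (130 - 70)/2 = 30
c = 35 - 30 = 5

Chickens: 5, Rabbits: 30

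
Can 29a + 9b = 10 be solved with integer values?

Step 1: Compute gcd(29, 9).
gcd(29, 9) = 1

Step 2: Check divisibility.
Does 1 divide 10? 10 = 1 x 10, so yes.

By the theorem on linear Diophantine equations, 29a + 9b = 10 has integer solutions if and only if gcd(29, 9) divides 10. Since 1 | 10, solutions exist.

Yes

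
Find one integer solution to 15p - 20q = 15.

Step 1: Check solvability.
gcd(15, 20) = 5
Since 5 divides 15, solutions exist.

Step 2: Apply extended Euclidean algorithm to find gcd.
We find integers such that 15*x0 + 20*y0 = 5

Step 3: Scale the particular solution.
Multiply by 15/5 = 3:
p = -3, q = -3

Step 4: Verify.
15*(-3) - 20*(-3) = 15 = 15 ✓

p = -3, q = -3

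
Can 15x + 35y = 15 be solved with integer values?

Step 1: Compute gcd(15, 35).
gcd(15, 35) = 5

Step 2: Check divisibility.
Does 5 divide 15? 15 = 5 x 3, so yes.

By the theorem on linear Diophantine equations, 15x + 35y = 15 has integer solutions if and only if gcd(15, 35) divides 15. Since 5 | 15, solutions exist.

Yes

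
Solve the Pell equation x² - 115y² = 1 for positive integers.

We seek the smallest positive integers (x, y) with x² - 115y² = 1, i.e., x² = 115y² + 1.
Try successive y values:
y = 1: x² = 115·1² + 1 = 116, not a perfect square
y = 2: x² = 115·2² + 1 = 461, not a perfect square
y = 3: x² = 115·3² + 1 = 1036, not a perfect square
... continuing the search (or via continued fractions) ...
y = 105: x² = 115·105² + 1 = 1267876, x = 1126 ✓

Verify: 1126² - 115·105² = 1267876 - 1267875 = 1 ✓

x = 1126, y = 105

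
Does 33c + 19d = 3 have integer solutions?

Step 1: Compute gcd(33, 19).
gcd(33, 19) = 1

Step 2: Check divisibility.
Does 1 divide 3? 3 = 1 x 3, so yes.

By the theorem on linear Diophantine equations, 33c + 19d = 3 has integer solutions if and only if gcd(33, 19) divides 3. Since 1 | 3, solutions exist.

Yes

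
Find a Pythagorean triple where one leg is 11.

We need the other leg and hypotenuse such that 11² + x² = c².
Take x = 60, c = 61: 11² + 60² = 121 + 3600 = 3721 = 61² ✓
Triple: (11, 60, 61)

(11, 60, 61)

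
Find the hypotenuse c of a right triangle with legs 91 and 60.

c² = a² + b² = 91² + 60² = 8281 + 3600 = 11881
c = 109

109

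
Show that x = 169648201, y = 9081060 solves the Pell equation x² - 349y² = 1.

Compute x² = 169648201² = 28780512102536401
Compute 349y² = 349·9081060² = 349·82465650723600 = 28780512102536400
x² - 349y² = 28780512102536401 - 28780512102536400 = 1
Since this equals 1, (169648201, 9081060) is a solution.

Yes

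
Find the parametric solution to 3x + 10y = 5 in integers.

Step 1: Compute gcd(3, 10) = 1.
Since 1 divides 5, solutions exist.

Step 2: Find a particular solution using extended Euclidean algorithm.
We get x₀ = -15, y₀ = 5.
Check: 3*-15 + 10*5 = 5 = 5 ✓

Step 3: Write the general solution.
x = -15 + (10/1)t = -15 + 10t
y = 5 - (3/1)t = 5 - 3t
for any integer t.

x = -15 + 10t, y = 5 - 3t for integer t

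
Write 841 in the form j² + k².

We need to find integers j, k > 0 such that j² + k² = 841.
Trying j = 20: k² = 841 - 20² = 841 - 400 = 441
k = 21
Check: 20² + 21² = 400 + 441 = 841 ✓

841 = 20² + 21²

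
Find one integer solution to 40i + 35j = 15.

Step 1: Check solvability.
gcd(40, 35) = 5
Since 5 divides 15, solutions exist.

Step 2: Apply extended Euclidean algorithm to find gcd.
We find integers such that 40*x0 + 35*y0 = 5

Step 3: Scale the particular solution.
Multiply by 15/5 = 3:
i = 3, j = -3

Step 4: Verify.
40*(3) + 35*(-3) = 15 = 15 ✓

i = 3, j = -3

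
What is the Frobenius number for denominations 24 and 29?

For two coprime denominations a and b, the Frobenius number (largest value not representable as a non-negative combination) is ab - a - b.
Here gcd(24, 29) = 1, so they are coprime.
F(24, 29) = 24·29 - 24 - 29 = 696 - 53 = 643

643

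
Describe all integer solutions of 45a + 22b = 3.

Step 1: Compute gcd(45, 22) = 1.
Since 1 divides 3, solutions exist.

Step 2: Find a particular solution using extended Euclidean algorithm.
We get a₀ = 3, b₀ = -6.
Check: 45*3 + 22*-6 = 3 = 3 ✓

Step 3: Write the general solution.
a = 3 + (22/1)t = 3 + 22t
b = -6 - (45/1)t = -6 - 45t
for any integer t.

a = 3 + 22t, b = -6 - 45t for integer t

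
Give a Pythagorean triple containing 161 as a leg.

We need the other leg and hypotenuse such that 161² + x² = c².
Take x = 240, c = 289: 161² + 240² = 25921 + 57600 = 83521 = 289² ✓
Triple: (161, 240, 289)

(161, 240, 289)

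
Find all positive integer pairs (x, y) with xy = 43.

The positive divisors of 43 are: 1, 43.
Each divisor d gives the pair (d, 43/d):
(1, 43), (43, 1)

(1, 43), (43, 1)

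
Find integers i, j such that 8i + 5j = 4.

Step 1: Check solvability.
gcd(8, 5) = 1
Since 1 divides 4, solutions exist.

Step 2: Apply extended Euclidean algorithm to find gcd.
We find integers such that 8*x0 + 5*y0 = 1

Step 3: Scale the particular solution.
Multiply by 4/1 = 4:
i = 8, j = -12

Step 4: Verify.
8*(8) + 5*(-12) = 4 = 4 ✓

i = 8, j = -12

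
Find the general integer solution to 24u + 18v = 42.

Step 1: Compute gcd(24, 18) = 6.
Since 6 divides 42, solutions exist.

Step 2: Find a particular solution using extended Euclidean algorithm.
We get u₀ = 7, v₀ = -7.
Check: 24*7 + 18*-7 = 42 = 42 ✓

Step 3: Write the general solution.
u = 7 + (18/6)t = 7 + 3t
v = -7 - (24/6)t = -7 - 4t
for any integer t.

u = 7 + 3t, v = -7 - 4t for integer t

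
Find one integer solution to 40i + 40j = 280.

Step 1: Check solvability.
gcd(40, 40) = 40
Since 40 divides 280, solutions exist.

Step 2: Apply extended Euclidean algorithm to find gcd.
We find integers such that 40*x0 + 40*y0 = 40

Step 3: Scale the particular solution.
Multiply by 280/40 = 7:
i = 0, j = 7

Step 4: Verify.
40*(0) + 40*(7) = 280 = 280 ✓

i = 0, j = 7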